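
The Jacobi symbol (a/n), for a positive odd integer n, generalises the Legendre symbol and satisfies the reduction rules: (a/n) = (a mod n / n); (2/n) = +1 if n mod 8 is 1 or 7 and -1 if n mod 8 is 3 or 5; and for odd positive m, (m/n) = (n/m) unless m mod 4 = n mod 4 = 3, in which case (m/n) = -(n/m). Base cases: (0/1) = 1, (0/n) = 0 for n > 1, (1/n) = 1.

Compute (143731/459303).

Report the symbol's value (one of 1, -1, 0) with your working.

reciprocity: (143731/459303) = -1·(459303/143731) since 143731 mod 4 = 3, 459303 mod 4 = 3; sign now -1
(459303/143731) = (28110/143731)   [reduce mod 143731]
28110 = 2^1·14055; (2/143731) = -1 since 143731 mod 8 = 3, so (28110/143731) = (-1)^1·(14055/143731); sign now +1
reciprocity: (14055/143731) = -1·(143731/14055) since 14055 mod 4 = 3, 143731 mod 4 = 3; sign now -1
(143731/14055) = (3181/14055)   [reduce mod 14055]
reciprocity: (3181/14055) = +1·(14055/3181) since 3181 mod 4 = 1, 14055 mod 4 = 3; sign now -1
(14055/3181) = (1331/3181)   [reduce mod 3181]
reciprocity: (1331/3181) = +1·(3181/1331) since 1331 mod 4 = 3, 3181 mod 4 = 1; sign now -1
(3181/1331) = (519/1331)   [reduce mod 1331]
reciprocity: (519/1331) = -1·(1331/519) since 519 mod 4 = 3, 1331 mod 4 = 3; sign now +1
(1331/519) = (293/519)   [reduce mod 519]
reciprocity: (293/519) = +1·(519/293) since 293 mod 4 = 1, 519 mod 4 = 3; sign now +1
(519/293) = (226/293)   [reduce mod 293]
226 = 2^1·113; (2/293) = -1 since 293 mod 8 = 5, so (226/293) = (-1)^1·(113/293); sign now -1
reciprocity: (113/293) = +1·(293/113) since 113 mod 4 = 1, 293 mod 4 = 1; sign now -1
(293/113) = (67/113)   [reduce mod 113]
reciprocity: (67/113) = +1·(113/67) since 67 mod 4 = 3, 113 mod 4 = 1; sign now -1
(113/67) = (46/67)   [reduce mod 67]
46 = 2^1·23; (2/67) = -1 since 67 mod 8 = 3, so (46/67) = (-1)^1·(23/67); sign now +1
reciprocity: (23/67) = -1·(67/23) since 23 mod 4 = 3, 67 mod 4 = 3; sign now -1
(67/23) = (21/23)   [reduce mod 23]
reciprocity: (21/23) = +1·(23/21) since 21 mod 4 = 1, 23 mod 4 = 3; sign now -1
(23/21) = (2/21)   [reduce mod 21]
2 = 2^1·1; (2/21) = -1 since 21 mod 8 = 5, so (2/21) = (-1)^1·(1/21); sign now +1
(1/21) = 1; final value = sign = +1

1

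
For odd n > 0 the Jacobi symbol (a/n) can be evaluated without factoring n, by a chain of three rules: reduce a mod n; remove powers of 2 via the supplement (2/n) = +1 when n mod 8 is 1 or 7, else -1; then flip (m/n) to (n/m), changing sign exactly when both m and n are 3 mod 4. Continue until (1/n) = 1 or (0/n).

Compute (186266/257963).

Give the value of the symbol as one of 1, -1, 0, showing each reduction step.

1

186266 = 2^1·93133; (2/257963) = -1 since 257963 mod 8 = 3, so (186266/257963) = (-1)^1·(93133/257963); sign now -1
reciprocity: (93133/257963) = +1·(257963/93133) since 93133 mod 4 = 1, 257963 mod 4 = 3; sign now -1
(257963/93133) = (71697/93133)   [reduce mod 93133]
reciprocity: (71697/93133) = +1·(93133/71697) since 71697 mod 4 = 1, 93133 mod 4 = 1; sign now -1
(93133/71697) = (21436/71697)   [reduce mod 71697]
21436 = 2^2·5359; (2/71697) = +1 since 71697 mod 8 = 1, so (21436/71697) = (+1)^2·(5359/71697); sign now -1
reciprocity: (5359/71697) = +1·(71697/5359) since 5359 mod 4 = 3, 71697 mod 4 = 1; sign now -1
(71697/5359) = (2030/5359)   [reduce mod 5359]
2030 = 2^1·1015; (2/5359) = +1 since 5359 mod 8 = 7, so (2030/5359) = (+1)^1·(1015/5359); sign now -1
reciprocity: (1015/5359) = -1·(5359/1015) since 1015 mod 4 = 3, 5359 mod 4 = 3; sign now +1
(5359/1015) = (284/1015)   [reduce mod 1015]
284 = 2^2·71; (2/1015) = +1 since 1015 mod 8 = 7, so (284/1015) = (+1)^2·(71/1015); sign now +1
reciprocity: (71/1015) = -1·(1015/71) since 71 mod 4 = 3, 1015 mod 4 = 3; sign now -1
(1015/71) = (21/71)   [reduce mod 71]
reciprocity: (21/71) = +1·(71/21) since 21 mod 4 = 1, 71 mod 4 = 3; sign now -1
(71/21) = (8/21)   [reduce mod 21]
8 = 2^3·1; (2/21) = -1 since 21 mod 8 = 5, so (8/21) = (-1)^3·(1/21); sign now +1
(1/21) = 1; final value = sign = +1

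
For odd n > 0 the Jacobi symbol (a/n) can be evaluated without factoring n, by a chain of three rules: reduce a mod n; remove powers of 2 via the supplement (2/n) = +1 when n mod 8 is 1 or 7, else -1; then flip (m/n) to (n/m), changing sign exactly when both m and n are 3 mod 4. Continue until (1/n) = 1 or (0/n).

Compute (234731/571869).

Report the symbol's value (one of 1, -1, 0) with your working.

reciprocity: (234731/571869) = +1·(571869/234731) since 234731 mod 4 = 3, 571869 mod 4 = 1; sign now +1
(571869/234731) = (102407/234731)   [reduce mod 234731]
reciprocity: (102407/234731) = -1·(234731/102407) since 102407 mod 4 = 3, 234731 mod 4 = 3; sign now -1
(234731/102407) = (29917/102407)   [reduce mod 102407]
reciprocity: (29917/102407) = +1·(102407/29917) since 29917 mod 4 = 1, 102407 mod 4 = 3; sign now -1
(102407/29917) = (12656/29917)   [reduce mod 29917]
12656 = 2^4·791; (2/29917) = -1 since 29917 mod 8 = 5, so (12656/29917) = (-1)^4·(791/29917); sign now -1
reciprocity: (791/29917) = +1·(29917/791) since 791 mod 4 = 3, 29917 mod 4 = 1; sign now -1
(29917/791) = (650/791)   [reduce mod 791]
650 = 2^1·325; (2/791) = +1 since 791 mod 8 = 7, so (650/791) = (+1)^1·(325/791); sign now -1
reciprocity: (325/791) = +1·(791/325) since 325 mod 4 = 1, 791 mod 4 = 3; sign now -1
(791/325) = (141/325)   [reduce mod 325]
reciprocity: (141/325) = +1·(325/141) since 141 mod 4 = 1, 325 mod 4 = 1; sign now -1
(325/141) = (43/141)   [reduce mod 141]
reciprocity: (43/141) = +1·(141/43) since 43 mod 4 = 3, 141 mod 4 = 1; sign now -1
(141/43) = (12/43)   [reduce mod 43]
12 = 2^2·3; (2/43) = -1 since 43 mod 8 = 3, so (12/43) = (-1)^2·(3/43); sign now -1
reciprocity: (3/43) = -1·(43/3) since 3 mod 4 = 3, 43 mod 4 = 3; sign now +1
(43/3) = (1/3)   [reduce mod 3]
(1/3) = 1; final value = sign = +1

1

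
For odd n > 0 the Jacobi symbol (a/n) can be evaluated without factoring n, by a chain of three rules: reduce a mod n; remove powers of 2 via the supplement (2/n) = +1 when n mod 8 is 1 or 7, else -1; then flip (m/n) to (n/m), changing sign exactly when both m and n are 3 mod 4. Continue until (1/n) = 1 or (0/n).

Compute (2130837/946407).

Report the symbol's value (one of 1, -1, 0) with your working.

0

(2130837/946407) = (238023/946407)   [reduce mod 946407]
reciprocity: (238023/946407) = -1·(946407/238023) since 238023 mod 4 = 3, 946407 mod 4 = 3; sign now -1
(946407/238023) = (232338/238023)   [reduce mod 238023]
232338 = 2^1·116169; (2/238023) = +1 since 238023 mod 8 = 7, so (232338/238023) = (+1)^1·(116169/238023); sign now -1
reciprocity: (116169/238023) = +1·(238023/116169) since 116169 mod 4 = 1, 238023 mod 4 = 3; sign now -1
(238023/116169) = (5685/116169)   [reduce mod 116169]
reciprocity: (5685/116169) = +1·(116169/5685) since 5685 mod 4 = 1, 116169 mod 4 = 1; sign now -1
(116169/5685) = (2469/5685)   [reduce mod 5685]
reciprocity: (2469/5685) = +1·(5685/2469) since 2469 mod 4 = 1, 5685 mod 4 = 1; sign now -1
(5685/2469) = (747/2469)   [reduce mod 2469]
reciprocity: (747/2469) = +1·(2469/747) since 747 mod 4 = 3, 2469 mod 4 = 1; sign now -1
(2469/747) = (228/747)   [reduce mod 747]
228 = 2^2·57; (2/747) = -1 since 747 mod 8 = 3, so (228/747) = (-1)^2·(57/747); sign now -1
reciprocity: (57/747) = +1·(747/57) since 57 mod 4 = 1, 747 mod 4 = 3; sign now -1
(747/57) = (6/57)   [reduce mod 57]
6 = 2^1·3; (2/57) = +1 since 57 mod 8 = 1, so (6/57) = (+1)^1·(3/57); sign now -1
reciprocity: (3/57) = +1·(57/3) since 3 mod 4 = 3, 57 mod 4 = 1; sign now -1
(57/3) = (0/3)   [reduce mod 3]
(0/3) = 0   [gcd(a, n) > 1]; final value = 0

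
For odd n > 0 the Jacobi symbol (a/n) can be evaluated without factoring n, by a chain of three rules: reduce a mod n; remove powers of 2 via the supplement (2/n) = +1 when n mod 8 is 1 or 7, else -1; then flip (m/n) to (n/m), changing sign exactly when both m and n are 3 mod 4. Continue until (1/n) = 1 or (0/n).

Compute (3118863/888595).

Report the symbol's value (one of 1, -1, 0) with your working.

-1

(3118863/888595): 3118863 mod 888595 = 453078, so (3118863/888595) = (453078/888595)
factor out 2^1: 453078 = 2^1·226539; with 888595 mod 8 = 3, (2/888595) = -1; sign now -1; continue with (226539/888595)
flip (226539/888595) -> (888595/226539): both odd, 226539 mod 4 = 3, 888595 mod 4 = 3, so the flip contributes -1; sign now +1
(888595/226539): 888595 mod 226539 = 208978, so (888595/226539) = (208978/226539)
factor out 2^1: 208978 = 2^1·104489; with 226539 mod 8 = 3, (2/226539) = -1; sign now -1; continue with (104489/226539)
flip (104489/226539) -> (226539/104489): both odd, 104489 mod 4 = 1, 226539 mod 4 = 3, so the flip contributes +1; sign now -1
(226539/104489): 226539 mod 104489 = 17561, so (226539/104489) = (17561/104489)
flip (17561/104489) -> (104489/17561): both odd, 17561 mod 4 = 1, 104489 mod 4 = 1, so the flip contributes +1; sign now -1
(104489/17561): 104489 mod 17561 = 16684, so (104489/17561) = (16684/17561)
factor out 2^2: 16684 = 2^2·4171; with 17561 mod 8 = 1, (2/17561) = +1; sign now -1; continue with (4171/17561)
flip (4171/17561) -> (17561/4171): both odd, 4171 mod 4 = 3, 17561 mod 4 = 1, so the flip contributes +1; sign now -1
(17561/4171): 17561 mod 4171 = 877, so (17561/4171) = (877/4171)
flip (877/4171) -> (4171/877): both odd, 877 mod 4 = 1, 4171 mod 4 = 3, so the flip contributes +1; sign now -1
(4171/877): 4171 mod 877 = 663, so (4171/877) = (663/877)
flip (663/877) -> (877/663): both odd, 663 mod 4 = 3, 877 mod 4 = 1, so the flip contributes +1; sign now -1
(877/663): 877 mod 663 = 214, so (877/663) = (214/663)
factor out 2^1: 214 = 2^1·107; with 663 mod 8 = 7, (2/663) = +1; sign now -1; continue with (107/663)
flip (107/663) -> (663/107): both odd, 107 mod 4 = 3, 663 mod 4 = 3, so the flip contributes -1; sign now +1
(663/107): 663 mod 107 = 21, so (663/107) = (21/107)
flip (21/107) -> (107/21): both odd, 21 mod 4 = 1, 107 mod 4 = 3, so the flip contributes +1; sign now +1
(107/21): 107 mod 21 = 2, so (107/21) = (2/21)
factor out 2^1: 2 = 2^1·1; with 21 mod 8 = 5, (2/21) = -1; sign now -1; continue with (1/21)
reached (1/21) = 1, so the symbol is -1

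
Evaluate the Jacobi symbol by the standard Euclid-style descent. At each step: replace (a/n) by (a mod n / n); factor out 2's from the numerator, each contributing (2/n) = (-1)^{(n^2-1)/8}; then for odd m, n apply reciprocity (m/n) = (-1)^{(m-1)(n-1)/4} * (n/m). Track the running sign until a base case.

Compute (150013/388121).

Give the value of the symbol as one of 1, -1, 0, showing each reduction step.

flip (150013/388121) -> (388121/150013): both odd, 150013 mod 4 = 1, 388121 mod 4 = 1, so the flip contributes +1; sign now +1
(388121/150013): 388121 mod 150013 = 88095, so (388121/150013) = (88095/150013)
flip (88095/150013) -> (150013/88095): both odd, 88095 mod 4 = 3, 150013 mod 4 = 1, so the flip contributes +1; sign now +1
(150013/88095): 150013 mod 88095 = 61918, so (150013/88095) = (61918/88095)
factor out 2^1: 61918 = 2^1·30959; with 88095 mod 8 = 7, (2/88095) = +1; sign now +1; continue with (30959/88095)
flip (30959/88095) -> (88095/30959): both odd, 30959 mod 4 = 3, 88095 mod 4 = 3, so the flip contributes -1; sign now -1
(88095/30959): 88095 mod 30959 = 26177, so (88095/30959) = (26177/30959)
flip (26177/30959) -> (30959/26177): both odd, 26177 mod 4 = 1, 30959 mod 4 = 3, so the flip contributes +1; sign now -1
(30959/26177): 30959 mod 26177 = 4782, so (30959/26177) = (4782/26177)
factor out 2^1: 4782 = 2^1·2391; with 26177 mod 8 = 1, (2/26177) = +1; sign now -1; continue with (2391/26177)
flip (2391/26177) -> (26177/2391): both odd, 2391 mod 4 = 3, 26177 mod 4 = 1, so the flip contributes +1; sign now -1
(26177/2391): 26177 mod 2391 = 2267, so (26177/2391) = (2267/2391)
flip (2267/2391) -> (2391/2267): both odd, 2267 mod 4 = 3, 2391 mod 4 = 3, so the flip contributes -1; sign now +1
(2391/2267): 2391 mod 2267 = 124, so (2391/2267) = (124/2267)
factor out 2^2: 124 = 2^2·31; with 2267 mod 8 = 3, (2/2267) = -1; sign now +1; continue with (31/2267)
flip (31/2267) -> (2267/31): both odd, 31 mod 4 = 3, 2267 mod 4 = 3, so the flip contributes -1; sign now -1
(2267/31): 2267 mod 31 = 4, so (2267/31) = (4/31)
factor out 2^2: 4 = 2^2·1; with 31 mod 8 = 7, (2/31) = +1; sign now -1; continue with (1/31)
reached (1/31) = 1, so the symbol is -1

-1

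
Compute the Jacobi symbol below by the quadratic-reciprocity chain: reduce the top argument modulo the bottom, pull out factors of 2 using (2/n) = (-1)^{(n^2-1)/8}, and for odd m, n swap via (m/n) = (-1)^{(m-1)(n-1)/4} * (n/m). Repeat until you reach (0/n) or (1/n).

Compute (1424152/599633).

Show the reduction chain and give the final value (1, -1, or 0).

1

(1424152/599633) = (224886/599633)   [reduce mod 599633]
224886 = 2^1·112443; (2/599633) = +1 since 599633 mod 8 = 1, so (224886/599633) = (+1)^1·(112443/599633); sign now +1
reciprocity: (112443/599633) = +1·(599633/112443) since 112443 mod 4 = 3, 599633 mod 4 = 1; sign now +1
(599633/112443) = (37418/112443)   [reduce mod 112443]
37418 = 2^1·18709; (2/112443) = -1 since 112443 mod 8 = 3, so (37418/112443) = (-1)^1·(18709/112443); sign now -1
reciprocity: (18709/112443) = +1·(112443/18709) since 18709 mod 4 = 1, 112443 mod 4 = 3; sign now -1
(112443/18709) = (189/18709)   [reduce mod 18709]
reciprocity: (189/18709) = +1·(18709/189) since 189 mod 4 = 1, 18709 mod 4 = 1; sign now -1
(18709/189) = (187/189)   [reduce mod 189]
reciprocity: (187/189) = +1·(189/187) since 187 mod 4 = 3, 189 mod 4 = 1; sign now -1
(189/187) = (2/187)   [reduce mod 187]
2 = 2^1·1; (2/187) = -1 since 187 mod 8 = 3, so (2/187) = (-1)^1·(1/187); sign now +1
(1/187) = 1; final value = sign = +1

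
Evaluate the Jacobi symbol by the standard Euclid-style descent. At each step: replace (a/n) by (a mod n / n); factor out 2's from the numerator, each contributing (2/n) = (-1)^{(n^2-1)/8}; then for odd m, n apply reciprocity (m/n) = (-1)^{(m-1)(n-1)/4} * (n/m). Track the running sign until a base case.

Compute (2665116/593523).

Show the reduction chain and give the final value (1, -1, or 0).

0

(2665116/593523): 2665116 mod 593523 = 291024, so (2665116/593523) = (291024/593523)
factor out 2^4: 291024 = 2^4·18189; with 593523 mod 8 = 3, (2/593523) = -1; sign now +1; continue with (18189/593523)
flip (18189/593523) -> (593523/18189): both odd, 18189 mod 4 = 1, 593523 mod 4 = 3, so the flip contributes +1; sign now +1
(593523/18189): 593523 mod 18189 = 11475, so (593523/18189) = (11475/18189)
flip (11475/18189) -> (18189/11475): both odd, 11475 mod 4 = 3, 18189 mod 4 = 1, so the flip contributes +1; sign now +1
(18189/11475): 18189 mod 11475 = 6714, so (18189/11475) = (6714/11475)
factor out 2^1: 6714 = 2^1·3357; with 11475 mod 8 = 3, (2/11475) = -1; sign now -1; continue with (3357/11475)
flip (3357/11475) -> (11475/3357): both odd, 3357 mod 4 = 1, 11475 mod 4 = 3, so the flip contributes +1; sign now -1
(11475/3357): 11475 mod 3357 = 1404, so (11475/3357) = (1404/3357)
factor out 2^2: 1404 = 2^2·351; with 3357 mod 8 = 5, (2/3357) = -1; sign now -1; continue with (351/3357)
flip (351/3357) -> (3357/351): both odd, 351 mod 4 = 3, 3357 mod 4 = 1, so the flip contributes +1; sign now -1
(3357/351): 3357 mod 351 = 198, so (3357/351) = (198/351)
factor out 2^1: 198 = 2^1·99; with 351 mod 8 = 7, (2/351) = +1; sign now -1; continue with (99/351)
flip (99/351) -> (351/99): both odd, 99 mod 4 = 3, 351 mod 4 = 3, so the flip contributes -1; sign now +1
(351/99): 351 mod 99 = 54, so (351/99) = (54/99)
factor out 2^1: 54 = 2^1·27; with 99 mod 8 = 3, (2/99) = -1; sign now -1; continue with (27/99)
flip (27/99) -> (99/27): both odd, 27 mod 4 = 3, 99 mod 4 = 3, so the flip contributes -1; sign now +1
(99/27): 99 mod 27 = 18, so (99/27) = (18/27)
factor out 2^1: 18 = 2^1·9; with 27 mod 8 = 3, (2/27) = -1; sign now -1; continue with (9/27)
flip (9/27) -> (27/9): both odd, 9 mod 4 = 1, 27 mod 4 = 3, so the flip contributes +1; sign now -1
(27/9): 27 mod 9 = 0, so (27/9) = (0/9)
reached (0/9); gcd(a, n) > 1, so (0/9) = 0 and the symbol is 0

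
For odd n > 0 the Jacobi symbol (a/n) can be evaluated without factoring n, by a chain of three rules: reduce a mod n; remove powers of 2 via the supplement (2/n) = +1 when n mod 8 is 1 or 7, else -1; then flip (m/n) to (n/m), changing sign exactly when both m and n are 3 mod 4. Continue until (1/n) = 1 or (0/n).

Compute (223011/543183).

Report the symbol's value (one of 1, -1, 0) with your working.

0

reciprocity: (223011/543183) = -1·(543183/223011) since 223011 mod 4 = 3, 543183 mod 4 = 3; sign now -1
(543183/223011) = (97161/223011)   [reduce mod 223011]
reciprocity: (97161/223011) = +1·(223011/97161) since 97161 mod 4 = 1, 223011 mod 4 = 3; sign now -1
(223011/97161) = (28689/97161)   [reduce mod 97161]
reciprocity: (28689/97161) = +1·(97161/28689) since 28689 mod 4 = 1, 97161 mod 4 = 1; sign now -1
(97161/28689) = (11094/28689)   [reduce mod 28689]
11094 = 2^1·5547; (2/28689) = +1 since 28689 mod 8 = 1, so (11094/28689) = (+1)^1·(5547/28689); sign now -1
reciprocity: (5547/28689) = +1·(28689/5547) since 5547 mod 4 = 3, 28689 mod 4 = 1; sign now -1
(28689/5547) = (954/5547)   [reduce mod 5547]
954 = 2^1·477; (2/5547) = -1 since 5547 mod 8 = 3, so (954/5547) = (-1)^1·(477/5547); sign now +1
reciprocity: (477/5547) = +1·(5547/477) since 477 mod 4 = 1, 5547 mod 4 = 3; sign now +1
(5547/477) = (300/477)   [reduce mod 477]
300 = 2^2·75; (2/477) = -1 since 477 mod 8 = 5, so (300/477) = (-1)^2·(75/477); sign now +1
reciprocity: (75/477) = +1·(477/75) since 75 mod 4 = 3, 477 mod 4 = 1; sign now +1
(477/75) = (27/75)   [reduce mod 75]
reciprocity: (27/75) = -1·(75/27) since 27 mod 4 = 3, 75 mod 4 = 3; sign now -1
(75/27) = (21/27)   [reduce mod 27]
reciprocity: (21/27) = +1·(27/21) since 21 mod 4 = 1, 27 mod 4 = 3; sign now -1
(27/21) = (6/21)   [reduce mod 21]
6 = 2^1·3; (2/21) = -1 since 21 mod 8 = 5, so (6/21) = (-1)^1·(3/21); sign now +1
reciprocity: (3/21) = +1·(21/3) since 3 mod 4 = 3, 21 mod 4 = 1; sign now +1
(21/3) = (0/3)   [reduce mod 3]
(0/3) = 0   [gcd(a, n) > 1]; final value = 0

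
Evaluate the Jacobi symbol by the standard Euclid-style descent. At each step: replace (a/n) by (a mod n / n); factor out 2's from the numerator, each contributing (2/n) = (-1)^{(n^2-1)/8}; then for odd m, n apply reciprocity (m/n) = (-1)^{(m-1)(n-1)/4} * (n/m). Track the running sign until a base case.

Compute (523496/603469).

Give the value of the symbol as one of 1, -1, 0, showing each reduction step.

factor out 2^3: 523496 = 2^3·65437; with 603469 mod 8 = 5, (2/603469) = -1; sign now -1; continue with (65437/603469)
flip (65437/603469) -> (603469/65437): both odd, 65437 mod 4 = 1, 603469 mod 4 = 1, so the flip contributes +1; sign now -1
(603469/65437): 603469 mod 65437 = 14536, so (603469/65437) = (14536/65437)
factor out 2^3: 14536 = 2^3·1817; with 65437 mod 8 = 5, (2/65437) = -1; sign now +1; continue with (1817/65437)
flip (1817/65437) -> (65437/1817): both odd, 1817 mod 4 = 1, 65437 mod 4 = 1, so the flip contributes +1; sign now +1
(65437/1817): 65437 mod 1817 = 25, so (65437/1817) = (25/1817)
flip (25/1817) -> (1817/25): both odd, 25 mod 4 = 1, 1817 mod 4 = 1, so the flip contributes +1; sign now +1
(1817/25): 1817 mod 25 = 17, so (1817/25) = (17/25)
flip (17/25) -> (25/17): both odd, 17 mod 4 = 1, 25 mod 4 = 1, so the flip contributes +1; sign now +1
(25/17): 25 mod 17 = 8, so (25/17) = (8/17)
factor out 2^3: 8 = 2^3·1; with 17 mod 8 = 1, (2/17) = +1; sign now +1; continue with (1/17)
reached (1/17) = 1, so the symbol is +1

1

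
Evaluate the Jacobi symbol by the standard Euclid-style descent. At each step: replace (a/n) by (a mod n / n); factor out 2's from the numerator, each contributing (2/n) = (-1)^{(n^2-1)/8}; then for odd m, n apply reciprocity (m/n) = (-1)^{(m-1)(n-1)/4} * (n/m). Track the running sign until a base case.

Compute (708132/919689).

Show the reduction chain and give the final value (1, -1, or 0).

0

708132 = 2^2·177033; (2/919689) = +1 since 919689 mod 8 = 1, so (708132/919689) = (+1)^2·(177033/919689); sign now +1
reciprocity: (177033/919689) = +1·(919689/177033) since 177033 mod 4 = 1, 919689 mod 4 = 1; sign now +1
(919689/177033) = (34524/177033)   [reduce mod 177033]
34524 = 2^2·8631; (2/177033) = +1 since 177033 mod 8 = 1, so (34524/177033) = (+1)^2·(8631/177033); sign now +1
reciprocity: (8631/177033) = +1·(177033/8631) since 8631 mod 4 = 3, 177033 mod 4 = 1; sign now +1
(177033/8631) = (4413/8631)   [reduce mod 8631]
reciprocity: (4413/8631) = +1·(8631/4413) since 4413 mod 4 = 1, 8631 mod 4 = 3; sign now +1
(8631/4413) = (4218/4413)   [reduce mod 4413]
4218 = 2^1·2109; (2/4413) = -1 since 4413 mod 8 = 5, so (4218/4413) = (-1)^1·(2109/4413); sign now -1
reciprocity: (2109/4413) = +1·(4413/2109) since 2109 mod 4 = 1, 4413 mod 4 = 1; sign now -1
(4413/2109) = (195/2109)   [reduce mod 2109]
reciprocity: (195/2109) = +1·(2109/195) since 195 mod 4 = 3, 2109 mod 4 = 1; sign now -1
(2109/195) = (159/195)   [reduce mod 195]
reciprocity: (159/195) = -1·(195/159) since 159 mod 4 = 3, 195 mod 4 = 3; sign now +1
(195/159) = (36/159)   [reduce mod 159]
36 = 2^2·9; (2/159) = +1 since 159 mod 8 = 7, so (36/159) = (+1)^2·(9/159); sign now +1
reciprocity: (9/159) = +1·(159/9) since 9 mod 4 = 1, 159 mod 4 = 3; sign now +1
(159/9) = (6/9)   [reduce mod 9]
6 = 2^1·3; (2/9) = +1 since 9 mod 8 = 1, so (6/9) = (+1)^1·(3/9); sign now +1
reciprocity: (3/9) = +1·(9/3) since 3 mod 4 = 3, 9 mod 4 = 1; sign now +1
(9/3) = (0/3)   [reduce mod 3]
(0/3) = 0   [gcd(a, n) > 1]; final value = 0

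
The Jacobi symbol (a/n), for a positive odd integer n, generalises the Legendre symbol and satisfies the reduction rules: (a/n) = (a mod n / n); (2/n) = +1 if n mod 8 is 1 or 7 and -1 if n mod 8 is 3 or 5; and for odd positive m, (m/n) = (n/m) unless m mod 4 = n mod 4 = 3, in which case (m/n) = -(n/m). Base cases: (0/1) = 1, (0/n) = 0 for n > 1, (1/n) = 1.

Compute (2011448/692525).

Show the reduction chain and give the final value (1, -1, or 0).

1

(2011448/692525) = (626398/692525)   [reduce mod 692525]
626398 = 2^1·313199; (2/692525) = -1 since 692525 mod 8 = 5, so (626398/692525) = (-1)^1·(313199/692525); sign now -1
reciprocity: (313199/692525) = +1·(692525/313199) since 313199 mod 4 = 3, 692525 mod 4 = 1; sign now -1
(692525/313199) = (66127/313199)   [reduce mod 313199]
reciprocity: (66127/313199) = -1·(313199/66127) since 66127 mod 4 = 3, 313199 mod 4 = 3; sign now +1
(313199/66127) = (48691/66127)   [reduce mod 66127]
reciprocity: (48691/66127) = -1·(66127/48691) since 48691 mod 4 = 3, 66127 mod 4 = 3; sign now -1
(66127/48691) = (17436/48691)   [reduce mod 48691]
17436 = 2^2·4359; (2/48691) = -1 since 48691 mod 8 = 3, so (17436/48691) = (-1)^2·(4359/48691); sign now -1
reciprocity: (4359/48691) = -1·(48691/4359) since 4359 mod 4 = 3, 48691 mod 4 = 3; sign now +1
(48691/4359) = (742/4359)   [reduce mod 4359]
742 = 2^1·371; (2/4359) = +1 since 4359 mod 8 = 7, so (742/4359) = (+1)^1·(371/4359); sign now +1
reciprocity: (371/4359) = -1·(4359/371) since 371 mod 4 = 3, 4359 mod 4 = 3; sign now -1
(4359/371) = (278/371)   [reduce mod 371]
278 = 2^1·139; (2/371) = -1 since 371 mod 8 = 3, so (278/371) = (-1)^1·(139/371); sign now +1
reciprocity: (139/371) = -1·(371/139) since 139 mod 4 = 3, 371 mod 4 = 3; sign now -1
(371/139) = (93/139)   [reduce mod 139]
reciprocity: (93/139) = +1·(139/93) since 93 mod 4 = 1, 139 mod 4 = 3; sign now -1
(139/93) = (46/93)   [reduce mod 93]
46 = 2^1·23; (2/93) = -1 since 93 mod 8 = 5, so (46/93) = (-1)^1·(23/93); sign now +1
reciprocity: (23/93) = +1·(93/23) since 23 mod 4 = 3, 93 mod 4 = 1; sign now +1
(93/23) = (1/23)   [reduce mod 23]
(1/23) = 1; final value = sign = +1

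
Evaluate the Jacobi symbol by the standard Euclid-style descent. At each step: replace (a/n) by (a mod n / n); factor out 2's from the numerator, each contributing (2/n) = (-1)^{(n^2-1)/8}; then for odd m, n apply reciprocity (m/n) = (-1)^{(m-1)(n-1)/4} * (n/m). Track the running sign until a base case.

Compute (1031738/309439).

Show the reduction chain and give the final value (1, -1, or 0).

(1031738/309439): 1031738 mod 309439 = 103421, so (1031738/309439) = (103421/309439)
flip (103421/309439) -> (309439/103421): both odd, 103421 mod 4 = 1, 309439 mod 4 = 3, so the flip contributes +1; sign now +1
(309439/103421): 309439 mod 103421 = 102597, so (309439/103421) = (102597/103421)
flip (102597/103421) -> (103421/102597): both odd, 102597 mod 4 = 1, 103421 mod 4 = 1, so the flip contributes +1; sign now +1
(103421/102597): 103421 mod 102597 = 824, so (103421/102597) = (824/102597)
factor out 2^3: 824 = 2^3·103; with 102597 mod 8 = 5, (2/102597) = -1; sign now -1; continue with (103/102597)
flip (103/102597) -> (102597/103): both odd, 103 mod 4 = 3, 102597 mod 4 = 1, so the flip contributes +1; sign now -1
(102597/103): 102597 mod 103 = 9, so (102597/103) = (9/103)
flip (9/103) -> (103/9): both odd, 9 mod 4 = 1, 103 mod 4 = 3, so the flip contributes +1; sign now -1
(103/9): 103 mod 9 = 4, so (103/9) = (4/9)
factor out 2^2: 4 = 2^2·1; with 9 mod 8 = 1, (2/9) = +1; sign now -1; continue with (1/9)
reached (1/9) = 1, so the symbol is -1

-1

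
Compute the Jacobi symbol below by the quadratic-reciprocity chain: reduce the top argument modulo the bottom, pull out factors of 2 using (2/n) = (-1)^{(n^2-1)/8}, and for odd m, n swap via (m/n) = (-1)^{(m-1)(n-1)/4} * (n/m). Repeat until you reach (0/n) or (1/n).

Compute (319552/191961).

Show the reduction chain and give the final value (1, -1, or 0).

(319552/191961) = (127591/191961)   [reduce mod 191961]
reciprocity: (127591/191961) = +1·(191961/127591) since 127591 mod 4 = 3, 191961 mod 4 = 1; sign now +1
(191961/127591) = (64370/127591)   [reduce mod 127591]
64370 = 2^1·32185; (2/127591) = +1 since 127591 mod 8 = 7, so (64370/127591) = (+1)^1·(32185/127591); sign now +1
reciprocity: (32185/127591) = +1·(127591/32185) since 32185 mod 4 = 1, 127591 mod 4 = 3; sign now +1
(127591/32185) = (31036/32185)   [reduce mod 32185]
31036 = 2^2·7759; (2/32185) = +1 since 32185 mod 8 = 1, so (31036/32185) = (+1)^2·(7759/32185); sign now +1
reciprocity: (7759/32185) = +1·(32185/7759) since 7759 mod 4 = 3, 32185 mod 4 = 1; sign now +1
(32185/7759) = (1149/7759)   [reduce mod 7759]
reciprocity: (1149/7759) = +1·(7759/1149) since 1149 mod 4 = 1, 7759 mod 4 = 3; sign now +1
(7759/1149) = (865/1149)   [reduce mod 1149]
reciprocity: (865/1149) = +1·(1149/865) since 865 mod 4 = 1, 1149 mod 4 = 1; sign now +1
(1149/865) = (284/865)   [reduce mod 865]
284 = 2^2·71; (2/865) = +1 since 865 mod 8 = 1, so (284/865) = (+1)^2·(71/865); sign now +1
reciprocity: (71/865) = +1·(865/71) since 71 mod 4 = 3, 865 mod 4 = 1; sign now +1
(865/71) = (13/71)   [reduce mod 71]
reciprocity: (13/71) = +1·(71/13) since 13 mod 4 = 1, 71 mod 4 = 3; sign now +1
(71/13) = (6/13)   [reduce mod 13]
6 = 2^1·3; (2/13) = -1 since 13 mod 8 = 5, so (6/13) = (-1)^1·(3/13); sign now -1
reciprocity: (3/13) = +1·(13/3) since 3 mod 4 = 3, 13 mod 4 = 1; sign now -1
(13/3) = (1/3)   [reduce mod 3]
(1/3) = 1; final value = sign = -1

-1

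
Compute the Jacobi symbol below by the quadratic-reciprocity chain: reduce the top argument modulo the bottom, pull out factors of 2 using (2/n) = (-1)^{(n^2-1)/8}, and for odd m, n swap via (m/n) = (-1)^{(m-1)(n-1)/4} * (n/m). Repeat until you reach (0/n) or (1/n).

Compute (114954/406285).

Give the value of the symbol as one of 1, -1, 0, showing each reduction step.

-1

114954 = 2^1·57477; (2/406285) = -1 since 406285 mod 8 = 5, so (114954/406285) = (-1)^1·(57477/406285); sign now -1
reciprocity: (57477/406285) = +1·(406285/57477) since 57477 mod 4 = 1, 406285 mod 4 = 1; sign now -1
(406285/57477) = (3946/57477)   [reduce mod 57477]
3946 = 2^1·1973; (2/57477) = -1 since 57477 mod 8 = 5, so (3946/57477) = (-1)^1·(1973/57477); sign now +1
reciprocity: (1973/57477) = +1·(57477/1973) since 1973 mod 4 = 1, 57477 mod 4 = 1; sign now +1
(57477/1973) = (260/1973)   [reduce mod 1973]
260 = 2^2·65; (2/1973) = -1 since 1973 mod 8 = 5, so (260/1973) = (-1)^2·(65/1973); sign now +1
reciprocity: (65/1973) = +1·(1973/65) since 65 mod 4 = 1, 1973 mod 4 = 1; sign now +1
(1973/65) = (23/65)   [reduce mod 65]
reciprocity: (23/65) = +1·(65/23) since 23 mod 4 = 3, 65 mod 4 = 1; sign now +1
(65/23) = (19/23)   [reduce mod 23]
reciprocity: (19/23) = -1·(23/19) since 19 mod 4 = 3, 23 mod 4 = 3; sign now -1
(23/19) = (4/19)   [reduce mod 19]
4 = 2^2·1; (2/19) = -1 since 19 mod 8 = 3, so (4/19) = (-1)^2·(1/19); sign now -1
(1/19) = 1; final value = sign = -1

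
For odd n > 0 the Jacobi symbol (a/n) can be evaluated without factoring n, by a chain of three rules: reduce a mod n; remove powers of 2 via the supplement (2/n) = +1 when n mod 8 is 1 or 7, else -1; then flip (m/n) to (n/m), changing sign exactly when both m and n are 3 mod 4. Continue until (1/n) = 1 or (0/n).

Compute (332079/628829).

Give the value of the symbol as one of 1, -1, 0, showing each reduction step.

flip (332079/628829) -> (628829/332079): both odd, 332079 mod 4 = 3, 628829 mod 4 = 1, so the flip contributes +1; sign now +1
(628829/332079): 628829 mod 332079 = 296750, so (628829/332079) = (296750/332079)
factor out 2^1: 296750 = 2^1·148375; with 332079 mod 8 = 7, (2/332079) = +1; sign now +1; continue with (148375/332079)
flip (148375/332079) -> (332079/148375): both odd, 148375 mod 4 = 3, 332079 mod 4 = 3, so the flip contributes -1; sign now -1
(332079/148375): 332079 mod 148375 = 35329, so (332079/148375) = (35329/148375)
flip (35329/148375) -> (148375/35329): both odd, 35329 mod 4 = 1, 148375 mod 4 = 3, so the flip contributes +1; sign now -1
(148375/35329): 148375 mod 35329 = 7059, so (148375/35329) = (7059/35329)
flip (7059/35329) -> (35329/7059): both odd, 7059 mod 4 = 3, 35329 mod 4 = 1, so the flip contributes +1; sign now -1
(35329/7059): 35329 mod 7059 = 34, so (35329/7059) = (34/7059)
factor out 2^1: 34 = 2^1·17; with 7059 mod 8 = 3, (2/7059) = -1; sign now +1; continue with (17/7059)
flip (17/7059) -> (7059/17): both odd, 17 mod 4 = 1, 7059 mod 4 = 3, so the flip contributes +1; sign now +1
(7059/17): 7059 mod 17 = 4, so (7059/17) = (4/17)
factor out 2^2: 4 = 2^2·1; with 17 mod 8 = 1, (2/17) = +1; sign now +1; continue with (1/17)
reached (1/17) = 1, so the symbol is +1

1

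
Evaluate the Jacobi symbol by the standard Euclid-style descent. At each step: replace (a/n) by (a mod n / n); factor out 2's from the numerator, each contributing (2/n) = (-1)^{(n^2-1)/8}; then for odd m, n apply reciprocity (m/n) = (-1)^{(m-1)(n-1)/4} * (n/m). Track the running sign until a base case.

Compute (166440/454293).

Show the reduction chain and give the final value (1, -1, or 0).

166440 = 2^3·20805; (2/454293) = -1 since 454293 mod 8 = 5, so (166440/454293) = (-1)^3·(20805/454293); sign now -1
reciprocity: (20805/454293) = +1·(454293/20805) since 20805 mod 4 = 1, 454293 mod 4 = 1; sign now -1
(454293/20805) = (17388/20805)   [reduce mod 20805]
17388 = 2^2·4347; (2/20805) = -1 since 20805 mod 8 = 5, so (17388/20805) = (-1)^2·(4347/20805); sign now -1
reciprocity: (4347/20805) = +1·(20805/4347) since 4347 mod 4 = 3, 20805 mod 4 = 1; sign now -1
(20805/4347) = (3417/4347)   [reduce mod 4347]
reciprocity: (3417/4347) = +1·(4347/3417) since 3417 mod 4 = 1, 4347 mod 4 = 3; sign now -1
(4347/3417) = (930/3417)   [reduce mod 3417]
930 = 2^1·465; (2/3417) = +1 since 3417 mod 8 = 1, so (930/3417) = (+1)^1·(465/3417); sign now -1
reciprocity: (465/3417) = +1·(3417/465) since 465 mod 4 = 1, 3417 mod 4 = 1; sign now -1
(3417/465) = (162/465)   [reduce mod 465]
162 = 2^1·81; (2/465) = +1 since 465 mod 8 = 1, so (162/465) = (+1)^1·(81/465); sign now -1
reciprocity: (81/465) = +1·(465/81) since 81 mod 4 = 1, 465 mod 4 = 1; sign now -1
(465/81) = (60/81)   [reduce mod 81]
60 = 2^2·15; (2/81) = +1 since 81 mod 8 = 1, so (60/81) = (+1)^2·(15/81); sign now -1
reciprocity: (15/81) = +1·(81/15) since 15 mod 4 = 3, 81 mod 4 = 1; sign now -1
(81/15) = (6/15)   [reduce mod 15]
6 = 2^1·3; (2/15) = +1 since 15 mod 8 = 7, so (6/15) = (+1)^1·(3/15); sign now -1
reciprocity: (3/15) = -1·(15/3) since 3 mod 4 = 3, 15 mod 4 = 3; sign now +1
(15/3) = (0/3)   [reduce mod 3]
(0/3) = 0   [gcd(a, n) > 1]; final value = 0

0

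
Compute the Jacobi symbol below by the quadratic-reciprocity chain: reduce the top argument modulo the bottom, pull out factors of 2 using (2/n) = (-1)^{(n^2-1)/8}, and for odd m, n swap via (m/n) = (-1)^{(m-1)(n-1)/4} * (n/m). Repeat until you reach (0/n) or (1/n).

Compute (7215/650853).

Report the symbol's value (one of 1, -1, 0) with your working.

0

flip (7215/650853) -> (650853/7215): both odd, 7215 mod 4 = 3, 650853 mod 4 = 1, so the flip contributes +1; sign now +1
(650853/7215): 650853 mod 7215 = 1503, so (650853/7215) = (1503/7215)
flip (1503/7215) -> (7215/1503): both odd, 1503 mod 4 = 3, 7215 mod 4 = 3, so the flip contributes -1; sign now -1
(7215/1503): 7215 mod 1503 = 1203, so (7215/1503) = (1203/1503)
flip (1203/1503) -> (1503/1203): both odd, 1203 mod 4 = 3, 1503 mod 4 = 3, so the flip contributes -1; sign now +1
(1503/1203): 1503 mod 1203 = 300, so (1503/1203) = (300/1203)
factor out 2^2: 300 = 2^2·75; with 1203 mod 8 = 3, (2/1203) = -1; sign now +1; continue with (75/1203)
flip (75/1203) -> (1203/75): both odd, 75 mod 4 = 3, 1203 mod 4 = 3, so the flip contributes -1; sign now -1
(1203/75): 1203 mod 75 = 3, so (1203/75) = (3/75)
flip (3/75) -> (75/3): both odd, 3 mod 4 = 3, 75 mod 4 = 3, so the flip contributes -1; sign now +1
(75/3): 75 mod 3 = 0, so (75/3) = (0/3)
reached (0/3); gcd(a, n) > 1, so (0/3) = 0 and the symbol is 0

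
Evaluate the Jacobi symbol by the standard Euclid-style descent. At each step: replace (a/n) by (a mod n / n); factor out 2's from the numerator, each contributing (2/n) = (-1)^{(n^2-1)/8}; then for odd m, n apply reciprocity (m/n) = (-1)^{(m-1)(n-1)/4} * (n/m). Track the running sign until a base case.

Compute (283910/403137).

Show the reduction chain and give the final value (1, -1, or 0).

283910 = 2^1·141955; (2/403137) = +1 since 403137 mod 8 = 1, so (283910/403137) = (+1)^1·(141955/403137); sign now +1
reciprocity: (141955/403137) = +1·(403137/141955) since 141955 mod 4 = 3, 403137 mod 4 = 1; sign now +1
(403137/141955) = (119227/141955)   [reduce mod 141955]
reciprocity: (119227/141955) = -1·(141955/119227) since 119227 mod 4 = 3, 141955 mod 4 = 3; sign now -1
(141955/119227) = (22728/119227)   [reduce mod 119227]
22728 = 2^3·2841; (2/119227) = -1 since 119227 mod 8 = 3, so (22728/119227) = (-1)^3·(2841/119227); sign now +1
reciprocity: (2841/119227) = +1·(119227/2841) since 2841 mod 4 = 1, 119227 mod 4 = 3; sign now +1
(119227/2841) = (2746/2841)   [reduce mod 2841]
2746 = 2^1·1373; (2/2841) = +1 since 2841 mod 8 = 1, so (2746/2841) = (+1)^1·(1373/2841); sign now +1
reciprocity: (1373/2841) = +1·(2841/1373) since 1373 mod 4 = 1, 2841 mod 4 = 1; sign now +1
(2841/1373) = (95/1373)   [reduce mod 1373]
reciprocity: (95/1373) = +1·(1373/95) since 95 mod 4 = 3, 1373 mod 4 = 1; sign now +1
(1373/95) = (43/95)   [reduce mod 95]
reciprocity: (43/95) = -1·(95/43) since 43 mod 4 = 3, 95 mod 4 = 3; sign now -1
(95/43) = (9/43)   [reduce mod 43]
reciprocity: (9/43) = +1·(43/9) since 9 mod 4 = 1, 43 mod 4 = 3; sign now -1
(43/9) = (7/9)   [reduce mod 9]
reciprocity: (7/9) = +1·(9/7) since 7 mod 4 = 3, 9 mod 4 = 1; sign now -1
(9/7) = (2/7)   [reduce mod 7]
2 = 2^1·1; (2/7) = +1 since 7 mod 8 = 7, so (2/7) = (+1)^1·(1/7); sign now -1
(1/7) = 1; final value = sign = -1

-1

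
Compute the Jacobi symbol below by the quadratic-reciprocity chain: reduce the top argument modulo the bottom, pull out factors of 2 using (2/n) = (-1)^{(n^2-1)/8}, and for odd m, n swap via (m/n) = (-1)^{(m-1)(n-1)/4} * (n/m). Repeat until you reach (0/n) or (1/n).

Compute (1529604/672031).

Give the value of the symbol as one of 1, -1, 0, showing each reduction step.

-1

(1529604/672031) = (185542/672031)   [reduce mod 672031]
185542 = 2^1·92771; (2/672031) = +1 since 672031 mod 8 = 7, so (185542/672031) = (+1)^1·(92771/672031); sign now +1
reciprocity: (92771/672031) = -1·(672031/92771) since 92771 mod 4 = 3, 672031 mod 4 = 3; sign now -1
(672031/92771) = (22634/92771)   [reduce mod 92771]
22634 = 2^1·11317; (2/92771) = -1 since 92771 mod 8 = 3, so (22634/92771) = (-1)^1·(11317/92771); sign now +1
reciprocity: (11317/92771) = +1·(92771/11317) since 11317 mod 4 = 1, 92771 mod 4 = 3; sign now +1
(92771/11317) = (2235/11317)   [reduce mod 11317]
reciprocity: (2235/11317) = +1·(11317/2235) since 2235 mod 4 = 3, 11317 mod 4 = 1; sign now +1
(11317/2235) = (142/2235)   [reduce mod 2235]
142 = 2^1·71; (2/2235) = -1 since 2235 mod 8 = 3, so (142/2235) = (-1)^1·(71/2235); sign now -1
reciprocity: (71/2235) = -1·(2235/71) since 71 mod 4 = 3, 2235 mod 4 = 3; sign now +1
(2235/71) = (34/71)   [reduce mod 71]
34 = 2^1·17; (2/71) = +1 since 71 mod 8 = 7, so (34/71) = (+1)^1·(17/71); sign now +1
reciprocity: (17/71) = +1·(71/17) since 17 mod 4 = 1, 71 mod 4 = 3; sign now +1
(71/17) = (3/17)   [reduce mod 17]
reciprocity: (3/17) = +1·(17/3) since 3 mod 4 = 3, 17 mod 4 = 1; sign now +1
(17/3) = (2/3)   [reduce mod 3]
2 = 2^1·1; (2/3) = -1 since 3 mod 8 = 3, so (2/3) = (-1)^1·(1/3); sign now -1
(1/3) = 1; final value = sign = -1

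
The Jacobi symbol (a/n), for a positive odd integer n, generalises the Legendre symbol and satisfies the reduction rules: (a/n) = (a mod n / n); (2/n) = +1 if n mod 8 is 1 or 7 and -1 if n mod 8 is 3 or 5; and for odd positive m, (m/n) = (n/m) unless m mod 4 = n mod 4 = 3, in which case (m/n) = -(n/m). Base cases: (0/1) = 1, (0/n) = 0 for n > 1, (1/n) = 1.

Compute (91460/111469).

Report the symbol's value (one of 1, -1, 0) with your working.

0

factor out 2^2: 91460 = 2^2·22865; with 111469 mod 8 = 5, (2/111469) = -1; sign now +1; continue with (22865/111469)
flip (22865/111469) -> (111469/22865): both odd, 22865 mod 4 = 1, 111469 mod 4 = 1, so the flip contributes +1; sign now +1
(111469/22865): 111469 mod 22865 = 20009, so (111469/22865) = (20009/22865)
flip (20009/22865) -> (22865/20009): both odd, 20009 mod 4 = 1, 22865 mod 4 = 1, so the flip contributes +1; sign now +1
(22865/20009): 22865 mod 20009 = 2856, so (22865/20009) = (2856/20009)
factor out 2^3: 2856 = 2^3·357; with 20009 mod 8 = 1, (2/20009) = +1; sign now +1; continue with (357/20009)
flip (357/20009) -> (20009/357): both odd, 357 mod 4 = 1, 20009 mod 4 = 1, so the flip contributes +1; sign now +1
(20009/357): 20009 mod 357 = 17, so (20009/357) = (17/357)
flip (17/357) -> (357/17): both odd, 17 mod 4 = 1, 357 mod 4 = 1, so the flip contributes +1; sign now +1
(357/17): 357 mod 17 = 0, so (357/17) = (0/17)
reached (0/17); gcd(a, n) > 1, so (0/17) = 0 and the symbol is 0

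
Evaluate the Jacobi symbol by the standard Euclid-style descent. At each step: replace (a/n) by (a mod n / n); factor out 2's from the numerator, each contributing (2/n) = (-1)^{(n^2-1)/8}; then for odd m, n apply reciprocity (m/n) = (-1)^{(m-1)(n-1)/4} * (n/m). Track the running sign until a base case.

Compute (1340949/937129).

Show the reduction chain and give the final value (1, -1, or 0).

1

(1340949/937129): 1340949 mod 937129 = 403820, so (1340949/937129) = (403820/937129)
factor out 2^2: 403820 = 2^2·100955; with 937129 mod 8 = 1, (2/937129) = +1; sign now +1; continue with (100955/937129)
flip (100955/937129) -> (937129/100955): both odd, 100955 mod 4 = 3, 937129 mod 4 = 1, so the flip contributes +1; sign now +1
(937129/100955): 937129 mod 100955 = 28534, so (937129/100955) = (28534/100955)
factor out 2^1: 28534 = 2^1·14267; with 100955 mod 8 = 3, (2/100955) = -1; sign now -1; continue with (14267/100955)
flip (14267/100955) -> (100955/14267): both odd, 14267 mod 4 = 3, 100955 mod 4 = 3, so the flip contributes -1; sign now +1
(100955/14267): 100955 mod 14267 = 1086, so (100955/14267) = (1086/14267)
factor out 2^1: 1086 = 2^1·543; with 14267 mod 8 = 3, (2/14267) = -1; sign now -1; continue with (543/14267)
flip (543/14267) -> (14267/543): both odd, 543 mod 4 = 3, 14267 mod 4 = 3, so the flip contributes -1; sign now +1
(14267/543): 14267 mod 543 = 149, so (14267/543) = (149/543)
flip (149/543) -> (543/149): both odd, 149 mod 4 = 1, 543 mod 4 = 3, so the flip contributes +1; sign now +1
(543/149): 543 mod 149 = 96, so (543/149) = (96/149)
factor out 2^5: 96 = 2^5·3; with 149 mod 8 = 5, (2/149) = -1; sign now -1; continue with (3/149)
flip (3/149) -> (149/3): both odd, 3 mod 4 = 3, 149 mod 4 = 1, so the flip contributes +1; sign now -1
(149/3): 149 mod 3 = 2, so (149/3) = (2/3)
factor out 2^1: 2 = 2^1·1; with 3 mod 8 = 3, (2/3) = -1; sign now +1; continue with (1/3)
reached (1/3) = 1, so the symbol is +1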